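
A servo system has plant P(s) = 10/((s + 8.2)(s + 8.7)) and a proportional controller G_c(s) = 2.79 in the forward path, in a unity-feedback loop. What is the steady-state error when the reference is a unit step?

0.719

The loop is type 0. Static position error constant K_pos = G_c(0)·P(0) = 2.79·0.1402 = 0.3911.
Steady-state error to a unit step: e_ss = 1/(1+K_pos) = 1/1.391 = 0.719.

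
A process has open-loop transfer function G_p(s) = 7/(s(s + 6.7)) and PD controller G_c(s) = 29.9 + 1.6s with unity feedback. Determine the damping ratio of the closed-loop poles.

Forward path: (29.9 + 1.6s)·7/(s(s+6.7)). The closed-loop characteristic equation is s² + (6.7 + 7·1.6)s + 7·29.9 = 0.
That is s² + 17.9s + 209.3 = 0, so ω_n = 14.47 rad/s and ζ = 17.9/(2·14.47) = 0.6186.

ζ = 0.619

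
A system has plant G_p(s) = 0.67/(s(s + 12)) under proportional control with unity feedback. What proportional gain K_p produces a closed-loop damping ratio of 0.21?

K_p = 1220

Closed-loop characteristic equation: s² + 12s + K_p·0.67 = 0.
So ω_n = √(0.67K_p) and 2ζω_n = 12, giving ζ = 12/(2√(0.67K_p)).
Setting ζ = 0.21: √(0.67K_p) = 12/(2·0.21) = 28.57, so K_p = 816.3/0.67 = 1220.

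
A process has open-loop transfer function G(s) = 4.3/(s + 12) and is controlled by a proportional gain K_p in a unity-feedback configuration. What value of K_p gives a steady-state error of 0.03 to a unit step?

K_p = 90.2

The loop is type 0, so e_ss(step) = 1/(1 + K_pos) with K_pos = K_p·G(0).
G(0) = 0.3583. Require 1/(1 + K_p·0.3583) = 0.03, so 1 + 0.3583·K_p = 33.33.
K_p = (33.33 − 1)/0.3583 = 90.2.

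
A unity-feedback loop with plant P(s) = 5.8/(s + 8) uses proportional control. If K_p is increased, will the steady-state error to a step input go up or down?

decrease

The position error constant K_pos = K_p·P(0) grows with K_p, and e_ss = 1/(1+K_pos) falls.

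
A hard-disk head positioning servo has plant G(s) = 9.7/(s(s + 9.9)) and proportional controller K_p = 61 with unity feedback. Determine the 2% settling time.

T_s ≈ 0.808 s

From 1 + K_pG(s) = 0: s² + 9.9s + 591.7 = 0 ⇒ ω_n = 24.32, ζ = 0.2035.
2% settling time T_s ≈ 4/(ζω_n) = 4/4.95 = 0.808 s.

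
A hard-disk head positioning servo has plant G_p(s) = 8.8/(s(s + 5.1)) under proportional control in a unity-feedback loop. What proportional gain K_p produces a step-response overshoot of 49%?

From %OS = 100·exp(−πζ/√(1−ζ²)) = 49%, ζ = −ln(0.49)/√(π²+ln²(0.49)) = 0.2214.
Characteristic equation s² + 5.1s + 8.8K_p = 0 gives ζ = 5.1/(2√(8.8K_p)).
Setting ζ = 0.2214: √(8.8K_p) = 5.1/(2·0.2214) = 11.52, so K_p = 132.6/8.8 = 15.1.

K_p = 15.1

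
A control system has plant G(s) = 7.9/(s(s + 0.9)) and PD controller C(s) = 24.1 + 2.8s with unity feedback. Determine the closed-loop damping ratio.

Forward path: (24.1 + 2.8s)·7.9/(s(s+0.9)). The closed-loop characteristic equation is s² + (0.9 + 7.9·2.8)s + 7.9·24.1 = 0.
That is s² + 23.02s + 190.4 = 0, so ω_n = 13.8 rad/s and ζ = 23.02/(2·13.8) = 0.8342.

ζ = 0.834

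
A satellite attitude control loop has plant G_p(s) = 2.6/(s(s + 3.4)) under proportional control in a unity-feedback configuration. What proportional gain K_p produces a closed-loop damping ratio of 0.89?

K_p = 1.4

Closed-loop characteristic equation: s² + 3.4s + K_p·2.6 = 0.
So ω_n = √(2.6K_p) and 2ζω_n = 3.4, giving ζ = 3.4/(2√(2.6K_p)).
Setting ζ = 0.89: √(2.6K_p) = 3.4/(2·0.89) = 1.91, so K_p = 3.649/2.6 = 1.4.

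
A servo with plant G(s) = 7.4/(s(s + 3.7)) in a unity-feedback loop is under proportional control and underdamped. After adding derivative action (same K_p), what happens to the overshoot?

The derivative term adds K·K_d to the s-coefficient of the characteristic equation, raising 2ζω_n while ω_n is unchanged; ζ increases, so overshoot decreases.

decrease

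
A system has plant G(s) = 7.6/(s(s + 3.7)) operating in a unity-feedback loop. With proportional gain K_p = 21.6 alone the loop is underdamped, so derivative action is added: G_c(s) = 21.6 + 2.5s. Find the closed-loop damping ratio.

ζ = 0.886

Forward path: (21.6 + 2.5s)·7.6/(s(s+3.7)). The closed-loop characteristic equation is s² + (3.7 + 7.6·2.5)s + 7.6·21.6 = 0.
That is s² + 22.7s + 164.2 = 0, so ω_n = 12.81 rad/s and ζ = 22.7/(2·12.81) = 0.8859.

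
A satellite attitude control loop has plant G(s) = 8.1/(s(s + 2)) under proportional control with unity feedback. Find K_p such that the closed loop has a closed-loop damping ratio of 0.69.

K_p = 0.259

Closed-loop characteristic equation: s² + 2s + K_p·8.1 = 0.
So ω_n = √(8.1K_p) and 2ζω_n = 2, giving ζ = 2/(2√(8.1K_p)).
Setting ζ = 0.69: √(8.1K_p) = 2/(2·0.69) = 1.449, so K_p = 2.1/8.1 = 0.259.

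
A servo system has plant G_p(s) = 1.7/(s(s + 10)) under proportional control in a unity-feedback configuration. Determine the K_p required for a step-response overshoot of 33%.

K_p = 133

From %OS = 100·exp(−πζ/√(1−ζ²)) = 33%, ζ = −ln(0.33)/√(π²+ln²(0.33)) = 0.3328.
Characteristic equation s² + 10s + 1.7K_p = 0 gives ζ = 10/(2√(1.7K_p)).
Setting ζ = 0.3328: √(1.7K_p) = 10/(2·0.3328) = 15.02, so K_p = 225.7/1.7 = 133.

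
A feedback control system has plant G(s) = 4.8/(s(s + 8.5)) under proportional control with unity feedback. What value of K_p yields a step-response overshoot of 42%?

K_p = 53.1

From %OS = 100·exp(−πζ/√(1−ζ²)) = 42%, ζ = −ln(0.42)/√(π²+ln²(0.42)) = 0.2662.
Characteristic equation s² + 8.5s + 4.8K_p = 0 gives ζ = 8.5/(2√(4.8K_p)).
Setting ζ = 0.2662: √(4.8K_p) = 8.5/(2·0.2662) = 15.97, so K_p = 254.9/4.8 = 53.1.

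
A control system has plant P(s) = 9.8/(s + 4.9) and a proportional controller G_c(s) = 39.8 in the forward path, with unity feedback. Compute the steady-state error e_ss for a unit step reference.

The loop is type 0. Static position error constant K_pos = G_c(0)·P(0) = 39.8·2 = 79.6.
Steady-state error to a unit step: e_ss = 1/(1+K_pos) = 1/80.6 = 0.0124.

0.0124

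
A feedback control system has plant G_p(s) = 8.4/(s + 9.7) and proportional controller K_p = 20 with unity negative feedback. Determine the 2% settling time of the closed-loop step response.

T_s ≈ 0.0225 s

Closed-loop transfer function: T(s) = K_p·G_p(s)/(1 + K_p·G_p(s)) = 168/(s + 9.7 + 168) = 168/(s + 177.7).
Time constant τ = 1/177.7 = 0.005627 s, so the 2% settling time is about 4τ = 0.0225 s.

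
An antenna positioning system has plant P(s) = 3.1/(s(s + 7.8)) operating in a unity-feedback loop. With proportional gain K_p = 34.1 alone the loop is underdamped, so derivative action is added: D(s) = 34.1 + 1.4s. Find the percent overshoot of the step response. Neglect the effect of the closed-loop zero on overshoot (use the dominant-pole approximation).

10%

Forward path: (34.1 + 1.4s)·3.1/(s(s+7.8)). The closed-loop characteristic equation is s² + (7.8 + 3.1·1.4)s + 3.1·34.1 = 0.
That is s² + 12.14s + 105.7 = 0, so ω_n = 10.28 rad/s and ζ = 12.14/(2·10.28) = 0.5904.
%OS = 100·exp(−πζ/√(1−ζ²)) = 10%.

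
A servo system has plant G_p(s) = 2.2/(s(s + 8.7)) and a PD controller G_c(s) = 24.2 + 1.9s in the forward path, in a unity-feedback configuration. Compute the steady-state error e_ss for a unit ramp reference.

The loop has one pole at the origin (type 1). Velocity error constant K_v = lim_{s→0} s·G_c(s)G_p(s) = 24.2·2.2/8.7 = 6.12.
Steady-state error to a unit ramp: e_ss = 1/K_v = 0.163.

0.163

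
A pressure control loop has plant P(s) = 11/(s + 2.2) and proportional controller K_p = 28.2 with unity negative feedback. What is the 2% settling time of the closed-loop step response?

T_s ≈ 0.0128 s

Closed-loop transfer function: T(s) = K_p·P(s)/(1 + K_p·P(s)) = 310.2/(s + 2.2 + 310.2) = 310.2/(s + 312.4).
Time constant τ = 1/312.4 = 0.003201 s, so the 2% settling time is about 4τ = 0.0128 s.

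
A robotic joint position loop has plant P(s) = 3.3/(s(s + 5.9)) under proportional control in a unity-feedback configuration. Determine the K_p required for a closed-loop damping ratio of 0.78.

Closed-loop characteristic equation: s² + 5.9s + K_p·3.3 = 0.
So ω_n = √(3.3K_p) and 2ζω_n = 5.9, giving ζ = 5.9/(2√(3.3K_p)).
Setting ζ = 0.78: √(3.3K_p) = 5.9/(2·0.78) = 3.782, so K_p = 14.3/3.3 = 4.33.

K_p = 4.33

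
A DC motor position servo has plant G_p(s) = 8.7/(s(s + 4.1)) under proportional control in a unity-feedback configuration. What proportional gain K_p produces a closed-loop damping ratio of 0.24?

K_p = 8.39

Closed-loop characteristic equation: s² + 4.1s + K_p·8.7 = 0.
So ω_n = √(8.7K_p) and 2ζω_n = 4.1, giving ζ = 4.1/(2√(8.7K_p)).
Setting ζ = 0.24: √(8.7K_p) = 4.1/(2·0.24) = 8.542, so K_p = 72.96/8.7 = 8.39.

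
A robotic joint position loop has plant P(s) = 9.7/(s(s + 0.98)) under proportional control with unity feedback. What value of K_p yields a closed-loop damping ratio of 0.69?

Closed-loop characteristic equation: s² + 0.98s + K_p·9.7 = 0.
So ω_n = √(9.7K_p) and 2ζω_n = 0.98, giving ζ = 0.98/(2√(9.7K_p)).
Setting ζ = 0.69: √(9.7K_p) = 0.98/(2·0.69) = 0.7101, so K_p = 0.5043/9.7 = 0.052.

K_p = 0.052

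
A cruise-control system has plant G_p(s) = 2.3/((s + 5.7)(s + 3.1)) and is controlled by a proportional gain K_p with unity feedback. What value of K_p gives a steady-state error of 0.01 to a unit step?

K_p = 761

For a type-0 loop with proportional control, e_ss = 1/(1 + K_p·G_p(0)).
G_p(0) = 0.1302. Require 1/(1 + K_p·0.1302) = 0.01, so 1 + 0.1302·K_p = 100.
K_p = (100 − 1)/0.1302 = 761.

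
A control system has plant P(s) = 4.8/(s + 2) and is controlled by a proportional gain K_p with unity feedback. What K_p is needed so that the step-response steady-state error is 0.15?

K_p = 2.36

The loop is type 0, so e_ss(step) = 1/(1 + K_pos) with K_pos = K_p·P(0).
P(0) = 2.4. Require 1/(1 + K_p·2.4) = 0.15, so 1 + 2.4·K_p = 6.667.
K_p = (6.667 − 1)/2.4 = 2.36.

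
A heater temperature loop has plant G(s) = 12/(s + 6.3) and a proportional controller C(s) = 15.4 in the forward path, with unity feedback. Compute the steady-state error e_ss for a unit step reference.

0.033

The loop is type 0. Static position error constant K_pos = C(0)·G(0) = 15.4·1.905 = 29.33.
Steady-state error to a unit step: e_ss = 1/(1+K_pos) = 1/30.33 = 0.033.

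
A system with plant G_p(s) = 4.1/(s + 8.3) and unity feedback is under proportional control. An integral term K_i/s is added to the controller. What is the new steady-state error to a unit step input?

0

The integrator makes K_pos = lim_{s→0} C(s)G(s) infinite, so e_ss = 1/(1+K_pos) = 0.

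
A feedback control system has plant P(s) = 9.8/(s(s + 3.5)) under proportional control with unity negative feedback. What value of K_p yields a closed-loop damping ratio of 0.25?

K_p = 5

Closed-loop characteristic equation: s² + 3.5s + K_p·9.8 = 0.
So ω_n = √(9.8K_p) and 2ζω_n = 3.5, giving ζ = 3.5/(2√(9.8K_p)).
Setting ζ = 0.25: √(9.8K_p) = 3.5/(2·0.25) = 7, so K_p = 49/9.8 = 5.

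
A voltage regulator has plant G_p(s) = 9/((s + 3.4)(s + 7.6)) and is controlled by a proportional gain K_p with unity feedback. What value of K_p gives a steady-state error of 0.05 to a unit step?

K_p = 54.6

The loop is type 0, so e_ss(step) = 1/(1 + K_pos) with K_pos = K_p·G_p(0).
G_p(0) = 0.3483. Require 1/(1 + K_p·0.3483) = 0.05, so 1 + 0.3483·K_p = 20.
K_p = (20 − 1)/0.3483 = 54.6.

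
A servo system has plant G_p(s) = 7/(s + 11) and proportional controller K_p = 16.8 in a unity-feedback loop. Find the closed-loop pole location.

s = -128.6

Closed-loop transfer function: T(s) = K_p·G_p(s)/(1 + K_p·G_p(s)) = 117.6/(s + 11 + 117.6) = 117.6/(s + 128.6).
The closed-loop pole is at s = −128.6.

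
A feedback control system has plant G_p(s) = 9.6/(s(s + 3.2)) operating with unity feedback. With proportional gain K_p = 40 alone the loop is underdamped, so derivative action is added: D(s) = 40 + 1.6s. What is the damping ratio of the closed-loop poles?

Forward path: (40 + 1.6s)·9.6/(s(s+3.2)). The closed-loop characteristic equation is s² + (3.2 + 9.6·1.6)s + 9.6·40 = 0.
That is s² + 18.56s + 384 = 0, so ω_n = 19.6 rad/s and ζ = 18.56/(2·19.6) = 0.4736.

ζ = 0.474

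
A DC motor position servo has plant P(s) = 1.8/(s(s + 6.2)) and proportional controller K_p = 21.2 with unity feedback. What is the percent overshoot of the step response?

16.2%

The closed-loop denominator s² + 6.2s + 38.16 gives ω_n = √38.16 = 6.177 and ζ = 6.2/(2ω_n) = 0.5018.
%OS = 100·exp(−πζ/√(1−ζ²)) = 100·exp(−π·0.5018/√0.7482) = 16.2%.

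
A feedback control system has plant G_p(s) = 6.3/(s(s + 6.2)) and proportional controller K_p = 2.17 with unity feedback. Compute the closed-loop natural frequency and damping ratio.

ω_n = 3.7 rad/s, ζ = 0.838

The closed-loop denominator is s(s+6.2) + 2.17·6.3 = s² + 6.2s + 13.67.
Matching s² + 2ζω_n s + ω_n²: ω_n = √13.67 = 3.697 rad/s and 2ζω_n = 6.2, so ζ = 6.2/(2·3.697) = 0.838.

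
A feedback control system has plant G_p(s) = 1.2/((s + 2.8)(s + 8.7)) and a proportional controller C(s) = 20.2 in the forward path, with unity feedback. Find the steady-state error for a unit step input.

The loop is type 0. Static position error constant K_pos = C(0)·G_p(0) = 20.2·0.04926 = 0.9951.
Steady-state error to a unit step: e_ss = 1/(1+K_pos) = 1/1.995 = 0.501.

0.501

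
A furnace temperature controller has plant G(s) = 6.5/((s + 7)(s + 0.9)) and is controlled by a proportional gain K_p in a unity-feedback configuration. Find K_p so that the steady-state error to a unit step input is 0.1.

K_p = 8.72

The loop is type 0, so e_ss(step) = 1/(1 + K_pos) with K_pos = K_p·G(0).
G(0) = 1.032. Require 1/(1 + K_p·1.032) = 0.1, so 1 + 1.032·K_p = 10.
K_p = (10 − 1)/1.032 = 8.72.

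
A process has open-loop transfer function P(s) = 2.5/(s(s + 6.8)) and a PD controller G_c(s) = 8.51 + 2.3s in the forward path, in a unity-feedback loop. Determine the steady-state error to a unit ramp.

The loop has one pole at the origin (type 1). Velocity error constant K_v = lim_{s→0} s·G_c(s)P(s) = 8.51·2.5/6.8 = 3.129.
Steady-state error to a unit ramp: e_ss = 1/K_v = 0.32.

0.32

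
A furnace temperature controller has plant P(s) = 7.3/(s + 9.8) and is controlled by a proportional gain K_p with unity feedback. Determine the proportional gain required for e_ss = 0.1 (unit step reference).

K_p = 12.1

For a type-0 loop with proportional control, e_ss = 1/(1 + K_p·P(0)).
P(0) = 0.7449. Require 1/(1 + K_p·0.7449) = 0.1, so 1 + 0.7449·K_p = 10.
K_p = (10 − 1)/0.7449 = 12.1.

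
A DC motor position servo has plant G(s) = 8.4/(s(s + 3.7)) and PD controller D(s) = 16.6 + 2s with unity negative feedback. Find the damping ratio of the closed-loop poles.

ζ = 0.868

Forward path: (16.6 + 2s)·8.4/(s(s+3.7)). The closed-loop characteristic equation is s² + (3.7 + 8.4·2)s + 8.4·16.6 = 0.
That is s² + 20.5s + 139.4 = 0, so ω_n = 11.81 rad/s and ζ = 20.5/(2·11.81) = 0.868.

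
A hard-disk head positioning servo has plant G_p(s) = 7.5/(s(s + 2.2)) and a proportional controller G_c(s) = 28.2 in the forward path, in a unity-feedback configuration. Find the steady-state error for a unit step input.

The open loop G_c(s)G_p(s) has a pole at the origin (type 1), so the static position error constant is infinite and e_ss = 1/(1+∞) = 0.

0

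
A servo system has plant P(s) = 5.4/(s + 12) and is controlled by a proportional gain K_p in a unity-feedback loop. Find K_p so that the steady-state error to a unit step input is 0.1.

K_p = 20

The loop is type 0, so e_ss(step) = 1/(1 + K_pos) with K_pos = K_p·P(0).
P(0) = 0.45. Require 1/(1 + K_p·0.45) = 0.1, so 1 + 0.45·K_p = 10.
K_p = (10 − 1)/0.45 = 20.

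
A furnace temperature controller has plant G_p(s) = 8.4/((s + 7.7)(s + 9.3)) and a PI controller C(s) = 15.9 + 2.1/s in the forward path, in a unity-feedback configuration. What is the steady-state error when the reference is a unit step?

0

The open loop C(s)G_p(s) has a pole at the origin (type 1), so the static position error constant is infinite and e_ss = 1/(1+∞) = 0.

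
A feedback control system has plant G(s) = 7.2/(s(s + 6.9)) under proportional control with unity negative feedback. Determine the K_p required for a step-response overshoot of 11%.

K_p = 5

From %OS = 100·exp(−πζ/√(1−ζ²)) = 11%, ζ = −ln(0.11)/√(π²+ln²(0.11)) = 0.5749.
Characteristic equation s² + 6.9s + 7.2K_p = 0 gives ζ = 6.9/(2√(7.2K_p)).
Setting ζ = 0.5749: √(7.2K_p) = 6.9/(2·0.5749) = 6.001, so K_p = 36.01/7.2 = 5.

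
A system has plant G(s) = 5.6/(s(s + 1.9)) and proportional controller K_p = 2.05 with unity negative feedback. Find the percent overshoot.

39.9%

Closed-loop characteristic equation: s² + 1.9s + 11.48 = 0, so ω_n = 3.388 rad/s and ζ = 1.9/(2·3.388) = 0.2804.
%OS = 100·exp(−πζ/√(1−ζ²)) = 100·exp(−π·0.2804/√0.9214) = 39.9%.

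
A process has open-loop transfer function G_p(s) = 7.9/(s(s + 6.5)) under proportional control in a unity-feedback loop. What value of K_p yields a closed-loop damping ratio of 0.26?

K_p = 19.8

Closed-loop characteristic equation: s² + 6.5s + K_p·7.9 = 0.
So ω_n = √(7.9K_p) and 2ζω_n = 6.5, giving ζ = 6.5/(2√(7.9K_p)).
Setting ζ = 0.26: √(7.9K_p) = 6.5/(2·0.26) = 12.5, so K_p = 156.2/7.9 = 19.8.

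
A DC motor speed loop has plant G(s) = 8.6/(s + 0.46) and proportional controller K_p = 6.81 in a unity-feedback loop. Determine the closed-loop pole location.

s = -59.03

Closed-loop transfer function: T(s) = K_p·G(s)/(1 + K_p·G(s)) = 58.57/(s + 0.46 + 58.57) = 58.57/(s + 59.03).
The closed-loop pole is at s = −59.03.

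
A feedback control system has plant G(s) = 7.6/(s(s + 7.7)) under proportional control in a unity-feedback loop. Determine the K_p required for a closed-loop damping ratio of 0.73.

K_p = 3.66

Closed-loop characteristic equation: s² + 7.7s + K_p·7.6 = 0.
So ω_n = √(7.6K_p) and 2ζω_n = 7.7, giving ζ = 7.7/(2√(7.6K_p)).
Setting ζ = 0.73: √(7.6K_p) = 7.7/(2·0.73) = 5.274, so K_p = 27.81/7.6 = 3.66.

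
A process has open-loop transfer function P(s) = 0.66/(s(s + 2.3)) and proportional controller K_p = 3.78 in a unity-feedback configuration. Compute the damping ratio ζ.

ζ = 0.728

The closed-loop denominator is s(s+2.3) + 3.78·0.66 = s² + 2.3s + 2.495.
Matching s² + 2ζω_n s + ω_n²: ω_n = √2.495 = 1.579 rad/s and 2ζω_n = 2.3, so ζ = 2.3/(2·1.579) = 0.728.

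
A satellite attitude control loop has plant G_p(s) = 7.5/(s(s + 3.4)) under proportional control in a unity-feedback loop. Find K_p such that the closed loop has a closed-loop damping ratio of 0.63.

Closed-loop characteristic equation: s² + 3.4s + K_p·7.5 = 0.
So ω_n = √(7.5K_p) and 2ζω_n = 3.4, giving ζ = 3.4/(2√(7.5K_p)).
Setting ζ = 0.63: √(7.5K_p) = 3.4/(2·0.63) = 2.698, so K_p = 7.281/7.5 = 0.971.

K_p = 0.971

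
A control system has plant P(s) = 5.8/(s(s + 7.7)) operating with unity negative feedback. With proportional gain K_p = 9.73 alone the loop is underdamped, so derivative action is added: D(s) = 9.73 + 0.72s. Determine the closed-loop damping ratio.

Forward path: (9.73 + 0.72s)·5.8/(s(s+7.7)). The closed-loop characteristic equation is s² + (7.7 + 5.8·0.72)s + 5.8·9.73 = 0.
That is s² + 11.88s + 56.43 = 0, so ω_n = 7.512 rad/s and ζ = 11.88/(2·7.512) = 0.7904.

ζ = 0.79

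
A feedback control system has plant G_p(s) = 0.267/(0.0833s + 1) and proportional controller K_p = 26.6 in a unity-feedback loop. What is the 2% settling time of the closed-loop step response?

T_s ≈ 0.0411 s

Closed loop: T(s) = K_p·G_p/(1+K_p·G_p) = 7.102/(0.0833s + 1 + 7.102), with pole at s = −(1 + 7.102)/0.0833 = −97.27.
τ = 1/97.27 = 0.01028 s, so 2% settling time ≈ 4τ = 0.0411 s.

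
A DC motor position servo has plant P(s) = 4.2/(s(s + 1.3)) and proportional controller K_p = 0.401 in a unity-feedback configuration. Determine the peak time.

Closed-loop characteristic equation: s² + 1.3s + 1.684 = 0, so ω_n = 1.298 rad/s and ζ = 1.3/(2·1.298) = 0.5009.
Damped frequency ω_d = ω_n√(1−ζ²) = 1.123 rad/s, so peak time T_p = π/ω_d = 2.8 s.

T_p = 2.8 s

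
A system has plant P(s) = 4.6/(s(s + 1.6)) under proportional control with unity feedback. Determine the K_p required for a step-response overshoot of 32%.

From %OS = 100·exp(−πζ/√(1−ζ²)) = 32%, ζ = −ln(0.32)/√(π²+ln²(0.32)) = 0.341.
Characteristic equation s² + 1.6s + 4.6K_p = 0 gives ζ = 1.6/(2√(4.6K_p)).
Setting ζ = 0.341: √(4.6K_p) = 1.6/(2·0.341) = 2.346, so K_p = 5.505/4.6 = 1.2.

K_p = 1.2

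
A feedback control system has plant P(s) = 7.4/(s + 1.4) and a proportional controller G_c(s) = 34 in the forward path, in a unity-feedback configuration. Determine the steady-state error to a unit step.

0.00553

The loop is type 0. Static position error constant K_pos = G_c(0)·P(0) = 34·5.286 = 179.7.
Steady-state error to a unit step: e_ss = 1/(1+K_pos) = 1/180.7 = 0.00553.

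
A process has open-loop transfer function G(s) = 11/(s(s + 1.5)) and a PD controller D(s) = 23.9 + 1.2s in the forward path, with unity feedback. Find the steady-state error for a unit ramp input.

0.00571

The loop has one pole at the origin (type 1). Velocity error constant K_v = lim_{s→0} s·D(s)G(s) = 23.9·11/1.5 = 175.3.
Steady-state error to a unit ramp: e_ss = 1/K_v = 0.00571.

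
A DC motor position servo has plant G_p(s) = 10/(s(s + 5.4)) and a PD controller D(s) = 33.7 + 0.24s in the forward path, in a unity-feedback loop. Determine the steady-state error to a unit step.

The open loop D(s)G_p(s) has a pole at the origin (type 1), so the static position error constant is infinite and e_ss = 1/(1+∞) = 0.

0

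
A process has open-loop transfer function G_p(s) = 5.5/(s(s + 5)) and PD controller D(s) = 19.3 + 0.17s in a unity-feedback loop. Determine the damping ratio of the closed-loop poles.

Forward path: (19.3 + 0.17s)·5.5/(s(s+5)). The closed-loop characteristic equation is s² + (5 + 5.5·0.17)s + 5.5·19.3 = 0.
That is s² + 5.935s + 106.2 = 0, so ω_n = 10.3 rad/s and ζ = 5.935/(2·10.3) = 0.288.

ζ = 0.288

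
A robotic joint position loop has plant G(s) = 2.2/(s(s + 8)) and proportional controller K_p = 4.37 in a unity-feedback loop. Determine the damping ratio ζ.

With unity feedback the closed-loop characteristic equation is s² + 8s + 4.37·2.2 = s² + 8s + 9.614 = 0.
Matching s² + 2ζω_n s + ω_n²: ω_n = √9.614 = 3.101 rad/s and 2ζω_n = 8, so ζ = 8/(2·3.101) = 1.29.

ζ = 1.29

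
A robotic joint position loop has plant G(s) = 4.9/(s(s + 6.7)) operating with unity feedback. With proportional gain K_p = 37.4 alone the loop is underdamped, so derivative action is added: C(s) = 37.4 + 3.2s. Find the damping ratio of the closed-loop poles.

Forward path: (37.4 + 3.2s)·4.9/(s(s+6.7)). The closed-loop characteristic equation is s² + (6.7 + 4.9·3.2)s + 4.9·37.4 = 0.
That is s² + 22.38s + 183.3 = 0, so ω_n = 13.54 rad/s and ζ = 22.38/(2·13.54) = 0.8266.

ζ = 0.827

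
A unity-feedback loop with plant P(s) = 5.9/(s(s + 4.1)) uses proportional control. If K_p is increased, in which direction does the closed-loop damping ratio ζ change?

decrease

ζ = 4.1/(2√(5.9K_p)); increasing K_p raises the denominator, so ζ falls.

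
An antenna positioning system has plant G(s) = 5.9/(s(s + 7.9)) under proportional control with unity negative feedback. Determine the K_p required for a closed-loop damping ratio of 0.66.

Closed-loop characteristic equation: s² + 7.9s + K_p·5.9 = 0.
So ω_n = √(5.9K_p) and 2ζω_n = 7.9, giving ζ = 7.9/(2√(5.9K_p)).
Setting ζ = 0.66: √(5.9K_p) = 7.9/(2·0.66) = 5.985, so K_p = 35.82/5.9 = 6.07.

K_p = 6.07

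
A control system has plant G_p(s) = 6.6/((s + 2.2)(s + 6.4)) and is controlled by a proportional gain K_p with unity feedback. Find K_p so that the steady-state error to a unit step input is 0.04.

Steady-state error for a unit step on this type-0 loop is 1/(1 + K_p·G_p(0)).
G_p(0) = 0.4687. Require 1/(1 + K_p·0.4687) = 0.04, so 1 + 0.4687·K_p = 25.
K_p = (25 − 1)/0.4687 = 51.2.

K_p = 51.2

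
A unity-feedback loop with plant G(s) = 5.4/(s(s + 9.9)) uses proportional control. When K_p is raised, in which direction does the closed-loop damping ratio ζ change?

ζ = 9.9/(2√(5.4K_p)); increasing K_p raises the denominator, so ζ falls.

decrease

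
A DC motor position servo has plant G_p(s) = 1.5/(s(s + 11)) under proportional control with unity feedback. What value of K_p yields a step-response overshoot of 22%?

K_p = 107

From %OS = 100·exp(−πζ/√(1−ζ²)) = 22%, ζ = −ln(0.22)/√(π²+ln²(0.22)) = 0.4342.
Characteristic equation s² + 11s + 1.5K_p = 0 gives ζ = 11/(2√(1.5K_p)).
Setting ζ = 0.4342: √(1.5K_p) = 11/(2·0.4342) = 12.67, so K_p = 160.5/1.5 = 107.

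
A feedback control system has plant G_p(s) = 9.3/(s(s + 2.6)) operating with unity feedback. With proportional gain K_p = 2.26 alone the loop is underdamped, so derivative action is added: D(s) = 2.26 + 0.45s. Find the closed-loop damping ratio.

Forward path: (2.26 + 0.45s)·9.3/(s(s+2.6)). The closed-loop characteristic equation is s² + (2.6 + 9.3·0.45)s + 9.3·2.26 = 0.
That is s² + 6.785s + 21.02 = 0, so ω_n = 4.585 rad/s and ζ = 6.785/(2·4.585) = 0.74.

ζ = 0.74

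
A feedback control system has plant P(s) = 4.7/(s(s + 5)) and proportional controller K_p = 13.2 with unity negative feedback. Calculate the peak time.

T_p = 0.421 s

Closed-loop characteristic equation: s² + 5s + 62.04 = 0, so ω_n = 7.877 rad/s and ζ = 5/(2·7.877) = 0.3174.
Damped frequency ω_d = ω_n√(1−ζ²) = 7.469 rad/s, so peak time T_p = π/ω_d = 0.421 s.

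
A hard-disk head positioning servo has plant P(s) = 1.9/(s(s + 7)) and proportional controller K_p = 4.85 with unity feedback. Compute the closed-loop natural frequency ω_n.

ω_n = 3.04 rad/s

The closed-loop denominator is s(s+7) + 4.85·1.9 = s² + 7s + 9.215.
So ω_n² = 9.215 ⇒ ω_n = 3.036 rad/s, and ζ = 7/(2ω_n) = 1.15.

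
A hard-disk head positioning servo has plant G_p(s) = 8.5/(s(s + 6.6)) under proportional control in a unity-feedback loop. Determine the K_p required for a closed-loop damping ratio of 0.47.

Closed-loop characteristic equation: s² + 6.6s + K_p·8.5 = 0.
So ω_n = √(8.5K_p) and 2ζω_n = 6.6, giving ζ = 6.6/(2√(8.5K_p)).
Setting ζ = 0.47: √(8.5K_p) = 6.6/(2·0.47) = 7.021, so K_p = 49.3/8.5 = 5.8.

K_p = 5.8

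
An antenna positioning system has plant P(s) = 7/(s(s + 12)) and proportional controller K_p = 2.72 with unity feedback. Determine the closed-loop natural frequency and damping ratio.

With unity feedback the closed-loop characteristic equation is s² + 12s + 2.72·7 = s² + 12s + 19.04 = 0.
So ω_n² = 19.04 ⇒ ω_n = 4.363 rad/s, and ζ = 12/(2ω_n) = 1.38.

ω_n = 4.36 rad/s, ζ = 1.38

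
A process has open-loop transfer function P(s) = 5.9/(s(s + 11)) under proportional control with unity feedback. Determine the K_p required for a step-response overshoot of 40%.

From %OS = 100·exp(−πζ/√(1−ζ²)) = 40%, ζ = −ln(0.4)/√(π²+ln²(0.4)) = 0.28.
Characteristic equation s² + 11s + 5.9K_p = 0 gives ζ = 11/(2√(5.9K_p)).
Setting ζ = 0.28: √(5.9K_p) = 11/(2·0.28) = 19.64, so K_p = 385.8/5.9 = 65.4.

K_p = 65.4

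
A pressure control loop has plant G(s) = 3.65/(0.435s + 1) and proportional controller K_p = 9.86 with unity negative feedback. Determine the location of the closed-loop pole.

s = -85.03

Closed loop: T(s) = K_p·G/(1+K_p·G) = 35.99/(0.435s + 1 + 35.99), with pole at s = −(1 + 35.99)/0.435 = −85.03.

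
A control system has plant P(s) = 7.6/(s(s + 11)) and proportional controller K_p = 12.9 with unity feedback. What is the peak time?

T_p = 0.382 s

The closed-loop denominator s² + 11s + 98.04 gives ω_n = √98.04 = 9.902 and ζ = 11/(2ω_n) = 0.5555.
Damped frequency ω_d = ω_n√(1−ζ²) = 8.233 rad/s, so peak time T_p = π/ω_d = 0.382 s.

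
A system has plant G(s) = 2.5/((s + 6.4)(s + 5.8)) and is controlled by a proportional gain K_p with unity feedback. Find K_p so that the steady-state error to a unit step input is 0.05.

Steady-state error for a unit step on this type-0 loop is 1/(1 + K_p·G(0)).
G(0) = 0.06735. Require 1/(1 + K_p·0.06735) = 0.05, so 1 + 0.06735·K_p = 20.
K_p = (20 − 1)/0.06735 = 282.

K_p = 282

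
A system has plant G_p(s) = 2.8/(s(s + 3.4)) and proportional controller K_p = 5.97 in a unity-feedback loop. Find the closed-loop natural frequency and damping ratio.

1 + K_p·G_p(s) = 0 gives s² + 3.4s + 16.72 = 0.
Matching s² + 2ζω_n s + ω_n²: ω_n = √16.72 = 4.089 rad/s and 2ζω_n = 3.4, so ζ = 3.4/(2·4.089) = 0.416.

ω_n = 4.09 rad/s, ζ = 0.416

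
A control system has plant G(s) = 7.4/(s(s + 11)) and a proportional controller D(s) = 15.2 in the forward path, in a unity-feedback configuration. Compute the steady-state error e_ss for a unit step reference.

The open loop D(s)G(s) has a pole at the origin (type 1), so the static position error constant is infinite and e_ss = 1/(1+∞) = 0.

0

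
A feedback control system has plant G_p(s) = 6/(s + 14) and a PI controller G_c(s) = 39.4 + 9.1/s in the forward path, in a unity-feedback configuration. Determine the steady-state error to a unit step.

0

The open loop G_c(s)G_p(s) has a pole at the origin (type 1), so the static position error constant is infinite and e_ss = 1/(1+∞) = 0.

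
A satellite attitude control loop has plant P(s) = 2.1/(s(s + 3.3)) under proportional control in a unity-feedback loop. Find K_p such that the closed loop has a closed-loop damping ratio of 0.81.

Closed-loop characteristic equation: s² + 3.3s + K_p·2.1 = 0.
So ω_n = √(2.1K_p) and 2ζω_n = 3.3, giving ζ = 3.3/(2√(2.1K_p)).
Setting ζ = 0.81: √(2.1K_p) = 3.3/(2·0.81) = 2.037, so K_p = 4.15/2.1 = 1.98.

K_p = 1.98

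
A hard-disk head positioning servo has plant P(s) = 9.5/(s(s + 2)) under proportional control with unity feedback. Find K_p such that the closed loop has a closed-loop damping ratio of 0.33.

Closed-loop characteristic equation: s² + 2s + K_p·9.5 = 0.
So ω_n = √(9.5K_p) and 2ζω_n = 2, giving ζ = 2/(2√(9.5K_p)).
Setting ζ = 0.33: √(9.5K_p) = 2/(2·0.33) = 3.03, so K_p = 9.183/9.5 = 0.967.

K_p = 0.967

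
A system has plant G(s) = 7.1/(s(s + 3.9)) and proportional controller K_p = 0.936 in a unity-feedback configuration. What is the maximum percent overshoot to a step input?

Closed-loop characteristic equation: s² + 3.9s + 6.646 = 0, so ω_n = 2.578 rad/s and ζ = 3.9/(2·2.578) = 0.7564.
%OS = 100·exp(−πζ/√(1−ζ²)) = 100·exp(−π·0.7564/√0.4278) = 2.64%.

2.64%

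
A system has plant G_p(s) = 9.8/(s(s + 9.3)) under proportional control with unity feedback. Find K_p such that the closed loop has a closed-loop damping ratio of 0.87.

K_p = 2.92

Closed-loop characteristic equation: s² + 9.3s + K_p·9.8 = 0.
So ω_n = √(9.8K_p) and 2ζω_n = 9.3, giving ζ = 9.3/(2√(9.8K_p)).
Setting ζ = 0.87: √(9.8K_p) = 9.3/(2·0.87) = 5.345, so K_p = 28.57/9.8 = 2.92.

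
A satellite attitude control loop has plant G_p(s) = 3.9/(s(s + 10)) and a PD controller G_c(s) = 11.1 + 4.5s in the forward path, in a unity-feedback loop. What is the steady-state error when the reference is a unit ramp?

0.231

The loop has one pole at the origin (type 1). Velocity error constant K_v = lim_{s→0} s·G_c(s)G_p(s) = 11.1·3.9/10 = 4.329.
Steady-state error to a unit ramp: e_ss = 1/K_v = 0.231.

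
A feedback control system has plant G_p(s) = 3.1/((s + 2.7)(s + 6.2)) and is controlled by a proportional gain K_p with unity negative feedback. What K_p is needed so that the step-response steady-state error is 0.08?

The loop is type 0, so e_ss(step) = 1/(1 + K_pos) with K_pos = K_p·G_p(0).
G_p(0) = 0.1852. Require 1/(1 + K_p·0.1852) = 0.08, so 1 + 0.1852·K_p = 12.5.
K_p = (12.5 − 1)/0.1852 = 62.1.

K_p = 62.1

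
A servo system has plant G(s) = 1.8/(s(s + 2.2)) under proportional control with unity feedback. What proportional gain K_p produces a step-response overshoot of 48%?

K_p = 13

From %OS = 100·exp(−πζ/√(1−ζ²)) = 48%, ζ = −ln(0.48)/√(π²+ln²(0.48)) = 0.2275.
Characteristic equation s² + 2.2s + 1.8K_p = 0 gives ζ = 2.2/(2√(1.8K_p)).
Setting ζ = 0.2275: √(1.8K_p) = 2.2/(2·0.2275) = 4.835, so K_p = 23.38/1.8 = 13.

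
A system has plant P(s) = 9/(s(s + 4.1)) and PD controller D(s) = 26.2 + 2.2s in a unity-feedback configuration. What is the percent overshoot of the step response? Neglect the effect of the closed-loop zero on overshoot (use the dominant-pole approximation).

2.04%

Forward path: (26.2 + 2.2s)·9/(s(s+4.1)). The closed-loop characteristic equation is s² + (4.1 + 9·2.2)s + 9·26.2 = 0.
That is s² + 23.9s + 235.8 = 0, so ω_n = 15.36 rad/s and ζ = 23.9/(2·15.36) = 0.7782.
%OS = 100·exp(−πζ/√(1−ζ²)) = 2.04%.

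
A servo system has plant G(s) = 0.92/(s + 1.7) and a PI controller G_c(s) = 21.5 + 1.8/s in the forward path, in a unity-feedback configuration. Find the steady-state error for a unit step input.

0

The open loop G_c(s)G(s) has a pole at the origin (type 1), so the static position error constant is infinite and e_ss = 1/(1+∞) = 0.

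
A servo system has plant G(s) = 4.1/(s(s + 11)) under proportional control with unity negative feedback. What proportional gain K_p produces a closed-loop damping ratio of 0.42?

Closed-loop characteristic equation: s² + 11s + K_p·4.1 = 0.
So ω_n = √(4.1K_p) and 2ζω_n = 11, giving ζ = 11/(2√(4.1K_p)).
Setting ζ = 0.42: √(4.1K_p) = 11/(2·0.42) = 13.1, so K_p = 171.5/4.1 = 41.8.

K_p = 41.8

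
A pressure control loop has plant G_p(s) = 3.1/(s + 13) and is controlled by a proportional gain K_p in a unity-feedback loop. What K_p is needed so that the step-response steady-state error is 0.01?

K_p = 415

The loop is type 0, so e_ss(step) = 1/(1 + K_pos) with K_pos = K_p·G_p(0).
G_p(0) = 0.2385. Require 1/(1 + K_p·0.2385) = 0.01, so 1 + 0.2385·K_p = 100.
K_p = (100 − 1)/0.2385 = 415.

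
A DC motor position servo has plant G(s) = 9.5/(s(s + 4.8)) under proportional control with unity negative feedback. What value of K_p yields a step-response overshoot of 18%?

K_p = 2.64

From %OS = 100·exp(−πζ/√(1−ζ²)) = 18%, ζ = −ln(0.18)/√(π²+ln²(0.18)) = 0.4791.
Characteristic equation s² + 4.8s + 9.5K_p = 0 gives ζ = 4.8/(2√(9.5K_p)).
Setting ζ = 0.4791: √(9.5K_p) = 4.8/(2·0.4791) = 5.009, so K_p = 25.09/9.5 = 2.64.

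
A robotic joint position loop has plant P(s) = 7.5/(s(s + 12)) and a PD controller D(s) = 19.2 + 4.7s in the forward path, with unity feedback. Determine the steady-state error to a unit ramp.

0.0833

The loop has one pole at the origin (type 1). Velocity error constant K_v = lim_{s→0} s·D(s)P(s) = 19.2·7.5/12 = 12.
Steady-state error to a unit ramp: e_ss = 1/K_v = 0.0833.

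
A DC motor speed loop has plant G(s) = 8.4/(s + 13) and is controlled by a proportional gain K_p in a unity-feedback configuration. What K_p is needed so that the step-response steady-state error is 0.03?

The loop is type 0, so e_ss(step) = 1/(1 + K_pos) with K_pos = K_p·G(0).
G(0) = 0.6462. Require 1/(1 + K_p·0.6462) = 0.03, so 1 + 0.6462·K_p = 33.33.
K_p = (33.33 − 1)/0.6462 = 50.

K_p = 50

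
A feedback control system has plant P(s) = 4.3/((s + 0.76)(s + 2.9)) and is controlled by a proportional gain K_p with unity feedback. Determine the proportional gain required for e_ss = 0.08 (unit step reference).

K_p = 5.89

The loop is type 0, so e_ss(step) = 1/(1 + K_pos) with K_pos = K_p·P(0).
P(0) = 1.951. Require 1/(1 + K_p·1.951) = 0.08, so 1 + 1.951·K_p = 12.5.
K_p = (12.5 − 1)/1.951 = 5.89.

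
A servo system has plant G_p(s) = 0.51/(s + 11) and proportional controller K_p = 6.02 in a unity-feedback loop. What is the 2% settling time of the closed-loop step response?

T_s ≈ 0.284 s

Closed-loop transfer function: T(s) = K_p·G_p(s)/(1 + K_p·G_p(s)) = 3.07/(s + 11 + 3.07) = 3.07/(s + 14.07).
Time constant τ = 1/14.07 = 0.07107 s, so the 2% settling time is about 4τ = 0.284 s.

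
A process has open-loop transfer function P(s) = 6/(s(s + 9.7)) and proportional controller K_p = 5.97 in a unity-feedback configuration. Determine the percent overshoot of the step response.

From 1 + K_pP(s) = 0: s² + 9.7s + 35.82 = 0 ⇒ ω_n = 5.985, ζ = 0.8104.
%OS = 100·exp(−πζ/√(1−ζ²)) = 100·exp(−π·0.8104/√0.3433) = 1.3%.

1.3%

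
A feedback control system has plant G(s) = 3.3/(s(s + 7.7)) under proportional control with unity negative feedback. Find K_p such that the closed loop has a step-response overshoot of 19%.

K_p = 20.6

From %OS = 100·exp(−πζ/√(1−ζ²)) = 19%, ζ = −ln(0.19)/√(π²+ln²(0.19)) = 0.4673.
Characteristic equation s² + 7.7s + 3.3K_p = 0 gives ζ = 7.7/(2√(3.3K_p)).
Setting ζ = 0.4673: √(3.3K_p) = 7.7/(2·0.4673) = 8.238, so K_p = 67.86/3.3 = 20.6.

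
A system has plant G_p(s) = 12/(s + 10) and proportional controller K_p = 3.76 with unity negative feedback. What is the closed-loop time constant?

τ = 0.0181 s

Closed-loop transfer function: T(s) = K_p·G_p(s)/(1 + K_p·G_p(s)) = 45.12/(s + 10 + 45.12) = 45.12/(s + 55.12).
Time constant τ = 1/55.12 = 0.0181 s.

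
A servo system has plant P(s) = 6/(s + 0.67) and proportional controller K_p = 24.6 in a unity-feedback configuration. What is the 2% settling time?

Closed-loop transfer function: T(s) = K_p·P(s)/(1 + K_p·P(s)) = 147.6/(s + 0.67 + 147.6) = 147.6/(s + 148.3).
Time constant τ = 1/148.3 = 0.006744 s, so the 2% settling time is about 4τ = 0.027 s.

T_s ≈ 0.027 s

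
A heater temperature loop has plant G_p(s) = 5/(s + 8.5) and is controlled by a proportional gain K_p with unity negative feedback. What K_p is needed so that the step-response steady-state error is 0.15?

For a type-0 loop with proportional control, e_ss = 1/(1 + K_p·G_p(0)).
G_p(0) = 0.5882. Require 1/(1 + K_p·0.5882) = 0.15, so 1 + 0.5882·K_p = 6.667.
K_p = (6.667 − 1)/0.5882 = 9.63.

K_p = 9.63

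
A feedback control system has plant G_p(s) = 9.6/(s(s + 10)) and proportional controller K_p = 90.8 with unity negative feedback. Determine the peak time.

T_p = 0.108 s

From 1 + K_pG_p(s) = 0: s² + 10s + 871.7 = 0 ⇒ ω_n = 29.52, ζ = 0.1694.
Damped frequency ω_d = ω_n√(1−ζ²) = 29.1 rad/s, so peak time T_p = π/ω_d = 0.108 s.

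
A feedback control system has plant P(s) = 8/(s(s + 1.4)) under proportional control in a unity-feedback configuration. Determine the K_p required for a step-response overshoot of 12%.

From %OS = 100·exp(−πζ/√(1−ζ²)) = 12%, ζ = −ln(0.12)/√(π²+ln²(0.12)) = 0.5594.
Characteristic equation s² + 1.4s + 8K_p = 0 gives ζ = 1.4/(2√(8K_p)).
Setting ζ = 0.5594: √(8K_p) = 1.4/(2·0.5594) = 1.251, so K_p = 1.566/8 = 0.196.

K_p = 0.196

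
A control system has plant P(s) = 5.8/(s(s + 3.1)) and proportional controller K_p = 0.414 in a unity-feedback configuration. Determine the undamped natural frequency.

1 + K_p·P(s) = 0 gives s² + 3.1s + 2.401 = 0.
Matching s² + 2ζω_n s + ω_n²: ω_n = √2.401 = 1.55 rad/s and 2ζω_n = 3.1, so ζ = 3.1/(2·1.55) = 1.

ω_n = 1.55 rad/s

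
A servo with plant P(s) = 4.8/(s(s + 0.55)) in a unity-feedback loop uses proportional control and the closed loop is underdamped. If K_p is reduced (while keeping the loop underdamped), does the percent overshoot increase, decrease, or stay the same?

ζ = 0.55/(2√(4.8K_p)) rises as K_p falls; higher damping means less overshoot.

decrease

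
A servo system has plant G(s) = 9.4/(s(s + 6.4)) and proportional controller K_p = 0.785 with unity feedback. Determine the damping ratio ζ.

The closed-loop denominator is s(s+6.4) + 0.785·9.4 = s² + 6.4s + 7.379.
Matching s² + 2ζω_n s + ω_n²: ω_n = √7.379 = 2.716 rad/s and 2ζω_n = 6.4, so ζ = 6.4/(2·2.716) = 1.18.

ζ = 1.18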